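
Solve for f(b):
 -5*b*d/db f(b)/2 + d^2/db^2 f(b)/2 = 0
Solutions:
 f(b) = C1 + C2*erfi(sqrt(10)*b/2)


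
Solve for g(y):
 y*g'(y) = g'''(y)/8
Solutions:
 g(y) = C1 + Integral(C2*airyai(2*y) + C3*airybi(2*y), y)


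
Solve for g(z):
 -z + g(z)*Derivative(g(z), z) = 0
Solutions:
 g(z) = -sqrt(C1 + z^2)
 g(z) = sqrt(C1 + z^2)


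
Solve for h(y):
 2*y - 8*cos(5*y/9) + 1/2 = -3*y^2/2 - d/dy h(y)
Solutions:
 h(y) = C1 - y^3/2 - y^2 - y/2 + 72*sin(5*y/9)/5


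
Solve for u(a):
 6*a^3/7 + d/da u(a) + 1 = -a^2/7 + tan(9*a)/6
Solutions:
 u(a) = C1 - 3*a^4/14 - a^3/21 - a - log(cos(9*a))/54


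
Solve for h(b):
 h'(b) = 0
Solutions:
 h(b) = C1


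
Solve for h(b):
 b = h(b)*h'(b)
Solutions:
 h(b) = -sqrt(C1 + b^2)
 h(b) = sqrt(C1 + b^2)


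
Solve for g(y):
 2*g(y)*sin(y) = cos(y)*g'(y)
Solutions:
 g(y) = C1/cos(y)^2


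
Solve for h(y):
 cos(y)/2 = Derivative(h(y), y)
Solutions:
 h(y) = C1 + sin(y)/2


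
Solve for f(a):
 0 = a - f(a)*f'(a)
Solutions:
 f(a) = -sqrt(C1 + a^2)
 f(a) = sqrt(C1 + a^2)


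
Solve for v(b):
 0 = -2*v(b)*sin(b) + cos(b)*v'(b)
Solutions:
 v(b) = C1/cos(b)^2


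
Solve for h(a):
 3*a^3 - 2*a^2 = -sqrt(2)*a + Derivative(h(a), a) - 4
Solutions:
 h(a) = C1 + 3*a^4/4 - 2*a^3/3 + sqrt(2)*a^2/2 + 4*a


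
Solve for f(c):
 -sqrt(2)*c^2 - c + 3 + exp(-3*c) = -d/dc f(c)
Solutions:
 f(c) = C1 + sqrt(2)*c^3/3 + c^2/2 - 3*c + exp(-3*c)/3


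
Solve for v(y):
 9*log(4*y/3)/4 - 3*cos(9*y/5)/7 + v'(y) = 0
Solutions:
 v(y) = C1 - 9*y*log(y)/4 - 9*y*log(2)/2 + 9*y/4 + 9*y*log(3)/4 + 5*sin(9*y/5)/21


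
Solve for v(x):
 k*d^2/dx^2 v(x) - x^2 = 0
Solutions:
 v(x) = C1 + C2*x + x^4/(12*k)


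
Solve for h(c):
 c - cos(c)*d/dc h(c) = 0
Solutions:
 h(c) = C1 + Integral(c/cos(c), c)


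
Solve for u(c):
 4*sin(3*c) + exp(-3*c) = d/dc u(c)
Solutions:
 u(c) = C1 - 4*cos(3*c)/3 - exp(-3*c)/3


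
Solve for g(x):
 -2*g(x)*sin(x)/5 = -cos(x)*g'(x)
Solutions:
 g(x) = C1/cos(x)^(2/5)


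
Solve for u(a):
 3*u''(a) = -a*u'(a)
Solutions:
 u(a) = C1 + C2*erf(sqrt(6)*a/6)


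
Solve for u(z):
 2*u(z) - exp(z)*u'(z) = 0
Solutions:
 u(z) = C1*exp(-2*exp(-z))


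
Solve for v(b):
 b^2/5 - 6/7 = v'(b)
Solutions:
 v(b) = C1 + b^3/15 - 6*b/7


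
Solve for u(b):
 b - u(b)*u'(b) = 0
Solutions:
 u(b) = -sqrt(C1 + b^2)
 u(b) = sqrt(C1 + b^2)


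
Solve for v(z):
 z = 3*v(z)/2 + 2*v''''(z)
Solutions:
 v(z) = 2*z/3 + (C1*sin(3^(1/4)*z/2) + C2*cos(3^(1/4)*z/2))*exp(-3^(1/4)*z/2) + (C3*sin(3^(1/4)*z/2) + C4*cos(3^(1/4)*z/2))*exp(3^(1/4)*z/2)


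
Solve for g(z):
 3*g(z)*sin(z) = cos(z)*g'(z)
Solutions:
 g(z) = C1/cos(z)^3


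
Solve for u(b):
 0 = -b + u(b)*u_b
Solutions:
 u(b) = -sqrt(C1 + b^2)
 u(b) = sqrt(C1 + b^2)


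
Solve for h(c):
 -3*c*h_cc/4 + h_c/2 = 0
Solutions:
 h(c) = C1 + C2*c^(5/3)


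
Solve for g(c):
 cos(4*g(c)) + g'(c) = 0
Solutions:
 g(c) = -asin((C1 + exp(8*c))/(C1 - exp(8*c)))/4 + pi/4
 g(c) = asin((C1 + exp(8*c))/(C1 - exp(8*c)))/4


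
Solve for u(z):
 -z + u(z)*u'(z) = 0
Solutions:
 u(z) = -sqrt(C1 + z^2)
 u(z) = sqrt(C1 + z^2)


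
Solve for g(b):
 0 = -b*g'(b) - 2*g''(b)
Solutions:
 g(b) = C1 + C2*erf(b/2)


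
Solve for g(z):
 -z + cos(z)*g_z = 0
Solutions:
 g(z) = C1 + Integral(z/cos(z), z)


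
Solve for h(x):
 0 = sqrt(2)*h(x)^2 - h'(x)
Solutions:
 h(x) = -1/(C1 + sqrt(2)*x)


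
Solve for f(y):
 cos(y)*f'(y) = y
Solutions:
 f(y) = C1 + Integral(y/cos(y), y)


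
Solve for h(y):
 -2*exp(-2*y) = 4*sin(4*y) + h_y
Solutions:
 h(y) = C1 + cos(4*y) + exp(-2*y)


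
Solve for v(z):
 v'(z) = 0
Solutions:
 v(z) = C1


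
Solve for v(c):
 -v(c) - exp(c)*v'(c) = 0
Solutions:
 v(c) = C1*exp(exp(-c))


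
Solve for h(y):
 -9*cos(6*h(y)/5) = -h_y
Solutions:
 -9*y - 5*log(sin(6*h(y)/5) - 1)/12 + 5*log(sin(6*h(y)/5) + 1)/12 = C1


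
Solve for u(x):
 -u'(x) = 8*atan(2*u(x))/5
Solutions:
 Integral(1/atan(2*_y), (_y, u(x))) = C1 - 8*x/5


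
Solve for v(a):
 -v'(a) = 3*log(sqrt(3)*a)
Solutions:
 v(a) = C1 - 3*a*log(a) - 3*a*log(3)/2 + 3*a


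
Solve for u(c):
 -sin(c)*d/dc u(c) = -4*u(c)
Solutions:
 u(c) = C1*(cos(c)^2 - 2*cos(c) + 1)/(cos(c)^2 + 2*cos(c) + 1)


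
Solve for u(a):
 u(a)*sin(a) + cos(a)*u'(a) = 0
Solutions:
 u(a) = C1*cos(a)


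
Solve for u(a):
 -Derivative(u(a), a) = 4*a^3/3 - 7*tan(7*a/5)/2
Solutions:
 u(a) = C1 - a^4/3 - 5*log(cos(7*a/5))/2


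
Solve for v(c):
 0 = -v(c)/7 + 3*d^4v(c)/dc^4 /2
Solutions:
 v(c) = C1*exp(-2^(1/4)*21^(3/4)*c/21) + C2*exp(2^(1/4)*21^(3/4)*c/21) + C3*sin(2^(1/4)*21^(3/4)*c/21) + C4*cos(2^(1/4)*21^(3/4)*c/21)


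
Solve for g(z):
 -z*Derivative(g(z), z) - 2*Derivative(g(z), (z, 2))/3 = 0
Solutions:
 g(z) = C1 + C2*erf(sqrt(3)*z/2)


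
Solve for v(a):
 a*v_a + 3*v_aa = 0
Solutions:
 v(a) = C1 + C2*erf(sqrt(6)*a/6)


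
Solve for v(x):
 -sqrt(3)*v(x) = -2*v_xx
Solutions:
 v(x) = C1*exp(-sqrt(2)*3^(1/4)*x/2) + C2*exp(sqrt(2)*3^(1/4)*x/2)


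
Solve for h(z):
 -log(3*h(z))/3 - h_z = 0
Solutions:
 3*Integral(1/(log(_y) + log(3)), (_y, h(z))) = C1 - z


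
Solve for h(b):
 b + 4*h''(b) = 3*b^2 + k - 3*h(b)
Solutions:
 h(b) = C1*sin(sqrt(3)*b/2) + C2*cos(sqrt(3)*b/2) + b^2 - b/3 + k/3 - 8/3


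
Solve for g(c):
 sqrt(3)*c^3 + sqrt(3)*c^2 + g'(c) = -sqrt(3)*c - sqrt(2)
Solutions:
 g(c) = C1 - sqrt(3)*c^4/4 - sqrt(3)*c^3/3 - sqrt(3)*c^2/2 - sqrt(2)*c


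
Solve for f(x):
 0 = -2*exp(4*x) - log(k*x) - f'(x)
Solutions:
 f(x) = C1 - x*log(k*x) + x - exp(4*x)/2


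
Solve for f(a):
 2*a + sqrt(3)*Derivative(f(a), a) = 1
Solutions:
 f(a) = C1 - sqrt(3)*a^2/3 + sqrt(3)*a/3


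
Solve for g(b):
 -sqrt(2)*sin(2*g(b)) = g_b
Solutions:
 g(b) = pi - acos((-C1 - exp(4*sqrt(2)*b))/(C1 - exp(4*sqrt(2)*b)))/2
 g(b) = acos((-C1 - exp(4*sqrt(2)*b))/(C1 - exp(4*sqrt(2)*b)))/2


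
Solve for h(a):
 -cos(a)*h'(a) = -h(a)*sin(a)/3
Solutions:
 h(a) = C1/cos(a)^(1/3)


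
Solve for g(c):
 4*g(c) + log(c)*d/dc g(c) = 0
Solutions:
 g(c) = C1*exp(-4*li(c))


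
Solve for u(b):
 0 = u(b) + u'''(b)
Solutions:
 u(b) = C3*exp(-b) + (C1*sin(sqrt(3)*b/2) + C2*cos(sqrt(3)*b/2))*exp(b/2)


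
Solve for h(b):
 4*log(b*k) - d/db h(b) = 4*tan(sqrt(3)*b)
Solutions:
 h(b) = C1 + 4*b*log(b*k) - 4*b + 4*sqrt(3)*log(cos(sqrt(3)*b))/3


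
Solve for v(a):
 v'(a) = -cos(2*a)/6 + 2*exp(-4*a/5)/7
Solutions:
 v(a) = C1 - sin(2*a)/12 - 5*exp(-4*a/5)/14


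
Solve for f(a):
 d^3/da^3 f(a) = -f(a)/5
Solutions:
 f(a) = C3*exp(-5^(2/3)*a/5) + (C1*sin(sqrt(3)*5^(2/3)*a/10) + C2*cos(sqrt(3)*5^(2/3)*a/10))*exp(5^(2/3)*a/10)


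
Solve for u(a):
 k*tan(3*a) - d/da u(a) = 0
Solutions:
 u(a) = C1 - k*log(cos(3*a))/3


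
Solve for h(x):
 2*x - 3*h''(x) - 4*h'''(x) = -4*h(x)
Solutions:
 h(x) = C1*exp(-x*((8*sqrt(15) + 31)^(-1/3) + 2 + (8*sqrt(15) + 31)^(1/3))/8)*sin(sqrt(3)*x*(-(8*sqrt(15) + 31)^(1/3) + (8*sqrt(15) + 31)^(-1/3))/8) + C2*exp(-x*((8*sqrt(15) + 31)^(-1/3) + 2 + (8*sqrt(15) + 31)^(1/3))/8)*cos(sqrt(3)*x*(-(8*sqrt(15) + 31)^(1/3) + (8*sqrt(15) + 31)^(-1/3))/8) + C3*exp(x*(-1 + (8*sqrt(15) + 31)^(-1/3) + (8*sqrt(15) + 31)^(1/3))/4) - x/2


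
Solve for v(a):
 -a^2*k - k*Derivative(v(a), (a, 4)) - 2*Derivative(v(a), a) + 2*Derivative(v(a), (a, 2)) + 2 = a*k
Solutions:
 v(a) = C1 + C2*exp(a*(3^(1/3)*(sqrt(3)*sqrt((27 - 8/k)/k^2) + 9/k)^(1/3)/6 - 3^(5/6)*I*(sqrt(3)*sqrt((27 - 8/k)/k^2) + 9/k)^(1/3)/6 - 4/(k*(-3^(1/3) + 3^(5/6)*I)*(sqrt(3)*sqrt((27 - 8/k)/k^2) + 9/k)^(1/3)))) + C3*exp(a*(3^(1/3)*(sqrt(3)*sqrt((27 - 8/k)/k^2) + 9/k)^(1/3)/6 + 3^(5/6)*I*(sqrt(3)*sqrt((27 - 8/k)/k^2) + 9/k)^(1/3)/6 + 4/(k*(3^(1/3) + 3^(5/6)*I)*(sqrt(3)*sqrt((27 - 8/k)/k^2) + 9/k)^(1/3)))) + C4*exp(-3^(1/3)*a*((sqrt(3)*sqrt((27 - 8/k)/k^2) + 9/k)^(1/3) + 2*3^(1/3)/(k*(sqrt(3)*sqrt((27 - 8/k)/k^2) + 9/k)^(1/3)))/3) - a^3*k/6 - 3*a^2*k/4 - 3*a*k/2 + a


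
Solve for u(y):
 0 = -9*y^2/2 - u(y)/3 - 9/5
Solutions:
 u(y) = -27*y^2/2 - 27/5


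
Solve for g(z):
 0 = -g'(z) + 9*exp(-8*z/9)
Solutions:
 g(z) = C1 - 81*exp(-8*z/9)/8


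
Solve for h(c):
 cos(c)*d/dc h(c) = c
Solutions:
 h(c) = C1 + Integral(c/cos(c), c)


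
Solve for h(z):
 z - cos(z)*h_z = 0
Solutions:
 h(z) = C1 + Integral(z/cos(z), z)


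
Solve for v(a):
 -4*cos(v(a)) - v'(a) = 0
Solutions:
 v(a) = pi - asin((C1 + exp(8*a))/(C1 - exp(8*a)))
 v(a) = asin((C1 + exp(8*a))/(C1 - exp(8*a)))


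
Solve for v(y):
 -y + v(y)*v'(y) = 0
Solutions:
 v(y) = -sqrt(C1 + y^2)
 v(y) = sqrt(C1 + y^2)


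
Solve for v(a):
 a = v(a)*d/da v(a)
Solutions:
 v(a) = -sqrt(C1 + a^2)
 v(a) = sqrt(C1 + a^2)


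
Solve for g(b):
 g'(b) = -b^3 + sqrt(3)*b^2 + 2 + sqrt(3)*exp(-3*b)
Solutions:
 g(b) = C1 - b^4/4 + sqrt(3)*b^3/3 + 2*b - sqrt(3)*exp(-3*b)/3


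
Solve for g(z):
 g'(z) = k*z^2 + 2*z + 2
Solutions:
 g(z) = C1 + k*z^3/3 + z^2 + 2*z


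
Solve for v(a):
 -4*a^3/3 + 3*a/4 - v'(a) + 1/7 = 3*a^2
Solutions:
 v(a) = C1 - a^4/3 - a^3 + 3*a^2/8 + a/7


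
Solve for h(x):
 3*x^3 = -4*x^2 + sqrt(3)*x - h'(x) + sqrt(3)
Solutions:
 h(x) = C1 - 3*x^4/4 - 4*x^3/3 + sqrt(3)*x^2/2 + sqrt(3)*x


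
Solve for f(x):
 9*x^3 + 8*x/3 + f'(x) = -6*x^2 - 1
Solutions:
 f(x) = C1 - 9*x^4/4 - 2*x^3 - 4*x^2/3 - x


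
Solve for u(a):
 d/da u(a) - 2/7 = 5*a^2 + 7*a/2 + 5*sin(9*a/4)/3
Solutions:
 u(a) = C1 + 5*a^3/3 + 7*a^2/4 + 2*a/7 - 20*cos(9*a/4)/27


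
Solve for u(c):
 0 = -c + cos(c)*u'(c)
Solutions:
 u(c) = C1 + Integral(c/cos(c), c)


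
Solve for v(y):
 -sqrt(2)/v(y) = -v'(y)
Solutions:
 v(y) = -sqrt(C1 + 2*sqrt(2)*y)
 v(y) = sqrt(C1 + 2*sqrt(2)*y)


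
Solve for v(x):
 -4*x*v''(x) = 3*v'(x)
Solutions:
 v(x) = C1 + C2*x^(1/4)


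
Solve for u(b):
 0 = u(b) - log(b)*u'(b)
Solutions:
 u(b) = C1*exp(li(b))


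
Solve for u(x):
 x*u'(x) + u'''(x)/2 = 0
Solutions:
 u(x) = C1 + Integral(C2*airyai(-2^(1/3)*x) + C3*airybi(-2^(1/3)*x), x)


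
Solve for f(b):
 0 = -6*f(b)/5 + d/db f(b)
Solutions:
 f(b) = C1*exp(6*b/5)


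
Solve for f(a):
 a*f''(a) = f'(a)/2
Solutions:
 f(a) = C1 + C2*a^(3/2)


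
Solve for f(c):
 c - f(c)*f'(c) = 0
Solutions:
 f(c) = -sqrt(C1 + c^2)
 f(c) = sqrt(C1 + c^2)


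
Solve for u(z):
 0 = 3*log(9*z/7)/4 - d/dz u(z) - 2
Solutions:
 u(z) = C1 + 3*z*log(z)/4 - 11*z/4 - 3*z*log(7)/4 + 3*z*log(3)/2


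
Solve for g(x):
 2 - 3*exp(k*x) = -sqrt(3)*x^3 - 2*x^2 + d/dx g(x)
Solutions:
 g(x) = C1 + sqrt(3)*x^4/4 + 2*x^3/3 + 2*x - 3*exp(k*x)/k


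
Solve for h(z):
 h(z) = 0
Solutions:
 h(z) = 0


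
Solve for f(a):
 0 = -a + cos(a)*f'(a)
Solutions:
 f(a) = C1 + Integral(a/cos(a), a)


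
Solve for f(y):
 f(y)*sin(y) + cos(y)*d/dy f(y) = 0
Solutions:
 f(y) = C1*cos(y)


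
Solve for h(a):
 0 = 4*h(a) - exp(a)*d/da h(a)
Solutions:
 h(a) = C1*exp(-4*exp(-a))


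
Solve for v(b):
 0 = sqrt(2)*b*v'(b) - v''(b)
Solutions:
 v(b) = C1 + C2*erfi(2^(3/4)*b/2)


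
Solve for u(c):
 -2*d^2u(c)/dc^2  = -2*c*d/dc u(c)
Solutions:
 u(c) = C1 + C2*erfi(sqrt(2)*c/2)


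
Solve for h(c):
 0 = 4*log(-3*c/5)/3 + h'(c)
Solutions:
 h(c) = C1 - 4*c*log(-c)/3 + 4*c*(-log(3) + 1 + log(5))/3


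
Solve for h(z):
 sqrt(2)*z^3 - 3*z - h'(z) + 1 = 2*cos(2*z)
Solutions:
 h(z) = C1 + sqrt(2)*z^4/4 - 3*z^2/2 + z - sin(2*z)


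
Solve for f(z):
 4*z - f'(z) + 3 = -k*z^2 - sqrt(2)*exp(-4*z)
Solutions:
 f(z) = C1 + k*z^3/3 + 2*z^2 + 3*z - sqrt(2)*exp(-4*z)/4


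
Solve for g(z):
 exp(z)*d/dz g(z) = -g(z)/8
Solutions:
 g(z) = C1*exp(exp(-z)/8)


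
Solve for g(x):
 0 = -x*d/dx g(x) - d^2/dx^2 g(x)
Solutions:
 g(x) = C1 + C2*erf(sqrt(2)*x/2)


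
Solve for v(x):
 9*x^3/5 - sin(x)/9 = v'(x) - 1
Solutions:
 v(x) = C1 + 9*x^4/20 + x + cos(x)/9


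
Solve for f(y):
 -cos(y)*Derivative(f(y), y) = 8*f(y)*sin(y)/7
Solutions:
 f(y) = C1*cos(y)^(8/7)


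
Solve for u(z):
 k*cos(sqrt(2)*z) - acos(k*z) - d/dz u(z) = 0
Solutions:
 u(z) = C1 + sqrt(2)*k*sin(sqrt(2)*z)/2 - Piecewise((z*acos(k*z) - sqrt(-k^2*z^2 + 1)/k, Ne(k, 0)), (pi*z/2, True))


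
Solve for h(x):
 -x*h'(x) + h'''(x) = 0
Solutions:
 h(x) = C1 + Integral(C2*airyai(x) + C3*airybi(x), x)


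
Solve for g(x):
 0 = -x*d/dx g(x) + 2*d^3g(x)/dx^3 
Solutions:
 g(x) = C1 + Integral(C2*airyai(2^(2/3)*x/2) + C3*airybi(2^(2/3)*x/2), x)


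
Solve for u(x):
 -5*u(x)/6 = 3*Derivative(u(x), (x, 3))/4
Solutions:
 u(x) = C3*exp(-30^(1/3)*x/3) + (C1*sin(10^(1/3)*3^(5/6)*x/6) + C2*cos(10^(1/3)*3^(5/6)*x/6))*exp(30^(1/3)*x/6)


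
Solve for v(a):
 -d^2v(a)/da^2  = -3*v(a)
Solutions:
 v(a) = C1*exp(-sqrt(3)*a) + C2*exp(sqrt(3)*a)


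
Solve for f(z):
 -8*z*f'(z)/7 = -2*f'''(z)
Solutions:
 f(z) = C1 + Integral(C2*airyai(14^(2/3)*z/7) + C3*airybi(14^(2/3)*z/7), z)


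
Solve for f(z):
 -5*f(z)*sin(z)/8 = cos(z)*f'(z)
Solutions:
 f(z) = C1*cos(z)^(5/8)


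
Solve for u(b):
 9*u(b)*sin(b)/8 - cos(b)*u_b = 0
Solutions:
 u(b) = C1/cos(b)^(9/8)


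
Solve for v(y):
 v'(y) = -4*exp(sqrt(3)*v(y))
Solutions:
 v(y) = sqrt(3)*(2*log(1/(C1 + 4*y)) - log(3))/6


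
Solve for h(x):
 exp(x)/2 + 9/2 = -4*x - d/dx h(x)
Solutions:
 h(x) = C1 - 2*x^2 - 9*x/2 - exp(x)/2


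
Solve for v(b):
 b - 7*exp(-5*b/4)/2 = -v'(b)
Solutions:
 v(b) = C1 - b^2/2 - 14*exp(-5*b/4)/5


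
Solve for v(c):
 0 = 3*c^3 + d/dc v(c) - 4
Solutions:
 v(c) = C1 - 3*c^4/4 + 4*c


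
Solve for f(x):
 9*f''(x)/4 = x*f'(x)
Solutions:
 f(x) = C1 + C2*erfi(sqrt(2)*x/3)


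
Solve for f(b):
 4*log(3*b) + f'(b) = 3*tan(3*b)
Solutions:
 f(b) = C1 - 4*b*log(b) - 4*b*log(3) + 4*b - log(cos(3*b))


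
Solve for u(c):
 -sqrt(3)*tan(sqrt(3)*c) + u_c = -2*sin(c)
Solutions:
 u(c) = C1 - log(cos(sqrt(3)*c)) + 2*cos(c)


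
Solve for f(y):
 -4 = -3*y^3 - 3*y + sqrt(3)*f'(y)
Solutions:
 f(y) = C1 + sqrt(3)*y^4/4 + sqrt(3)*y^2/2 - 4*sqrt(3)*y/3


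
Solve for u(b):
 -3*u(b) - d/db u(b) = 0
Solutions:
 u(b) = C1*exp(-3*b)


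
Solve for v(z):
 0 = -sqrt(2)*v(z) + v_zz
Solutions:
 v(z) = C1*exp(-2^(1/4)*z) + C2*exp(2^(1/4)*z)


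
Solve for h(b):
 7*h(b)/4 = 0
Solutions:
 h(b) = 0


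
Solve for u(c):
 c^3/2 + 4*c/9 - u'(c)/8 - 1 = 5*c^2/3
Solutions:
 u(c) = C1 + c^4 - 40*c^3/9 + 16*c^2/9 - 8*c


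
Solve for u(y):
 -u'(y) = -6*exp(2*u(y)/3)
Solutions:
 u(y) = 3*log(-sqrt(-1/(C1 + 6*y))) - 3*log(2) + 3*log(6)/2
 u(y) = 3*log(-1/(C1 + 6*y))/2 - 3*log(2) + 3*log(6)/2


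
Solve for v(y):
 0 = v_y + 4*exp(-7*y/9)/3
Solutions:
 v(y) = C1 + 12*exp(-7*y/9)/7


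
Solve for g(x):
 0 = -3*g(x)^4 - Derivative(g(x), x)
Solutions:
 g(x) = (-3^(2/3) - 3*3^(1/6)*I)*(1/(C1 + 3*x))^(1/3)/6
 g(x) = (-3^(2/3) + 3*3^(1/6)*I)*(1/(C1 + 3*x))^(1/3)/6
 g(x) = (1/(C1 + 9*x))^(1/3)


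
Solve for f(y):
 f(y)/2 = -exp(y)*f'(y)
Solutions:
 f(y) = C1*exp(exp(-y)/2)


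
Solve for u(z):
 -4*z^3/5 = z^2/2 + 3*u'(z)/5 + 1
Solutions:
 u(z) = C1 - z^4/3 - 5*z^3/18 - 5*z/3


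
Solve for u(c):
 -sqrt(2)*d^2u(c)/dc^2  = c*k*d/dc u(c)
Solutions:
 u(c) = Piecewise((-2^(3/4)*sqrt(pi)*C1*erf(2^(1/4)*c*sqrt(k)/2)/(2*sqrt(k)) - C2, (k > 0) | (k < 0)), (-C1*c - C2, True))


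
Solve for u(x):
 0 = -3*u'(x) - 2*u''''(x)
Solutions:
 u(x) = C1 + C4*exp(-2^(2/3)*3^(1/3)*x/2) + (C2*sin(2^(2/3)*3^(5/6)*x/4) + C3*cos(2^(2/3)*3^(5/6)*x/4))*exp(2^(2/3)*3^(1/3)*x/4)


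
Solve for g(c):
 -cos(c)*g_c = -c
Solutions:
 g(c) = C1 + Integral(c/cos(c), c)


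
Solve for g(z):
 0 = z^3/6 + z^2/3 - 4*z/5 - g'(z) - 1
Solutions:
 g(z) = C1 + z^4/24 + z^3/9 - 2*z^2/5 - z


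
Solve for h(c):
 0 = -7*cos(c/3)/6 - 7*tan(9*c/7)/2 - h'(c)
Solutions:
 h(c) = C1 + 49*log(cos(9*c/7))/18 - 7*sin(c/3)/2


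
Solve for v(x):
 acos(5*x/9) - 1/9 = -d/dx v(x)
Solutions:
 v(x) = C1 - x*acos(5*x/9) + x/9 + sqrt(81 - 25*x^2)/5


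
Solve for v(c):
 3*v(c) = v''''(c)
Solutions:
 v(c) = C1*exp(-3^(1/4)*c) + C2*exp(3^(1/4)*c) + C3*sin(3^(1/4)*c) + C4*cos(3^(1/4)*c)


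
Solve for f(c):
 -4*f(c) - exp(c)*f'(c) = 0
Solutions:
 f(c) = C1*exp(4*exp(-c))


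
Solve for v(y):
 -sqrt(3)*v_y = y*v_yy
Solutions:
 v(y) = C1 + C2*y^(1 - sqrt(3))


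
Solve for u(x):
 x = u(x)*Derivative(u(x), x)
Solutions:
 u(x) = -sqrt(C1 + x^2)
 u(x) = sqrt(C1 + x^2)


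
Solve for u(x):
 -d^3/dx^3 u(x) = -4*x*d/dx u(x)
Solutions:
 u(x) = C1 + Integral(C2*airyai(2^(2/3)*x) + C3*airybi(2^(2/3)*x), x)


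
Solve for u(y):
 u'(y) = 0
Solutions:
 u(y) = C1


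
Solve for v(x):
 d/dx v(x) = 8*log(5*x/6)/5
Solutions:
 v(x) = C1 + 8*x*log(x)/5 - 8*x*log(6)/5 - 8*x/5 + 8*x*log(5)/5


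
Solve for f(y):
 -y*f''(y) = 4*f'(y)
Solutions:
 f(y) = C1 + C2/y^3


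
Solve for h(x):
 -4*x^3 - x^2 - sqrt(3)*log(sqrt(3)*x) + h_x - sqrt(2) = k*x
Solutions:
 h(x) = C1 + k*x^2/2 + x^4 + x^3/3 + sqrt(3)*x*log(x) - sqrt(3)*x + sqrt(3)*x*log(3)/2 + sqrt(2)*x


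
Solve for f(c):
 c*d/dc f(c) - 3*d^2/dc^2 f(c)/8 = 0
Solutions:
 f(c) = C1 + C2*erfi(2*sqrt(3)*c/3)


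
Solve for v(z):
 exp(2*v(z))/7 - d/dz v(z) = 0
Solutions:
 v(z) = log(-1/(C1 + z))/2 - log(2) + log(14)/2
 v(z) = log(-sqrt(-1/(C1 + z))) - log(2) + log(14)/2


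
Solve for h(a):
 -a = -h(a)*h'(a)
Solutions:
 h(a) = -sqrt(C1 + a^2)
 h(a) = sqrt(C1 + a^2)


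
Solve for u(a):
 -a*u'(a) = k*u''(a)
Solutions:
 u(a) = C1 + C2*sqrt(k)*erf(sqrt(2)*a*sqrt(1/k)/2)


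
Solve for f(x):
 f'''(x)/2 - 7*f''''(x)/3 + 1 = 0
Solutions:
 f(x) = C1 + C2*x + C3*x^2 + C4*exp(3*x/14) - x^3/3


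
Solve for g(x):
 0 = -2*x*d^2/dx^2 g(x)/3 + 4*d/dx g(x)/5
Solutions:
 g(x) = C1 + C2*x^(11/5)


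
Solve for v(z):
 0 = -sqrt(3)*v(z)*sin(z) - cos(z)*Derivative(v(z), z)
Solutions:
 v(z) = C1*cos(z)^(sqrt(3))


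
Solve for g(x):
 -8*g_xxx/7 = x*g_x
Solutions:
 g(x) = C1 + Integral(C2*airyai(-7^(1/3)*x/2) + C3*airybi(-7^(1/3)*x/2), x)


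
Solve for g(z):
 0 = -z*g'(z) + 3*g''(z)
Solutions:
 g(z) = C1 + C2*erfi(sqrt(6)*z/6)


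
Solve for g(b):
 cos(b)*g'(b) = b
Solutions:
 g(b) = C1 + Integral(b/cos(b), b)


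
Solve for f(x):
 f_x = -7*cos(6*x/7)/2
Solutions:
 f(x) = C1 - 49*sin(6*x/7)/12


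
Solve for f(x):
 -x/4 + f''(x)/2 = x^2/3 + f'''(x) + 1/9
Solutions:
 f(x) = C1 + C2*x + C3*exp(x/2) + x^4/18 + 19*x^3/36 + 59*x^2/18


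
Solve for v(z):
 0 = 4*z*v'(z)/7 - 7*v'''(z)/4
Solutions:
 v(z) = C1 + Integral(C2*airyai(2*14^(1/3)*z/7) + C3*airybi(2*14^(1/3)*z/7), z)


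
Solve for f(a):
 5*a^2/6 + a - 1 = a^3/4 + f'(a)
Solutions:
 f(a) = C1 - a^4/16 + 5*a^3/18 + a^2/2 - a


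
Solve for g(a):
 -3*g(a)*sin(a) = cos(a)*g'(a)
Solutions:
 g(a) = C1*cos(a)^3


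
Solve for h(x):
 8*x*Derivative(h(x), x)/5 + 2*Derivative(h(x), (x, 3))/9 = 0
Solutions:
 h(x) = C1 + Integral(C2*airyai(-30^(2/3)*x/5) + C3*airybi(-30^(2/3)*x/5), x)


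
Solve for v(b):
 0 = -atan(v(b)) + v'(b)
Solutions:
 Integral(1/atan(_y), (_y, v(b))) = C1 + b


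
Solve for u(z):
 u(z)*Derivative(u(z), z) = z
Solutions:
 u(z) = -sqrt(C1 + z^2)
 u(z) = sqrt(C1 + z^2)


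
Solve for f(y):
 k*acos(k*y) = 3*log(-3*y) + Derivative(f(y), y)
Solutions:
 f(y) = C1 + k*Piecewise((y*acos(k*y) - sqrt(-k^2*y^2 + 1)/k, Ne(k, 0)), (pi*y/2, True)) - 3*y*log(-y) - 3*y*log(3) + 3*y


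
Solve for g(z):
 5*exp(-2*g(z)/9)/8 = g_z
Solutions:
 g(z) = 9*log(-sqrt(C1 + 5*z)) - 9*log(6)
 g(z) = 9*log(C1 + 5*z)/2 - 9*log(6)


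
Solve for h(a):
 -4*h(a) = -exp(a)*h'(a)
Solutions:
 h(a) = C1*exp(-4*exp(-a))


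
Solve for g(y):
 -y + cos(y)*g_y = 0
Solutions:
 g(y) = C1 + Integral(y/cos(y), y)


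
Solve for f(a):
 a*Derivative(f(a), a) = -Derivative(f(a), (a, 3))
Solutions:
 f(a) = C1 + Integral(C2*airyai(-a) + C3*airybi(-a), a)


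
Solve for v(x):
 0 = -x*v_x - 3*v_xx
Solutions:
 v(x) = C1 + C2*erf(sqrt(6)*x/6)


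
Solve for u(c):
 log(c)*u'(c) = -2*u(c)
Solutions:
 u(c) = C1*exp(-2*li(c))


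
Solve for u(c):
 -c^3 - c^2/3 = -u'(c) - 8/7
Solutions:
 u(c) = C1 + c^4/4 + c^3/9 - 8*c/7


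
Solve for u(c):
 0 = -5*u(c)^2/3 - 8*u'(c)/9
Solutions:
 u(c) = 8/(C1 + 15*c)


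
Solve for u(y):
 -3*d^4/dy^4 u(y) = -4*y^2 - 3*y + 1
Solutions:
 u(y) = C1 + C2*y + C3*y^2 + C4*y^3 + y^6/270 + y^5/120 - y^4/72


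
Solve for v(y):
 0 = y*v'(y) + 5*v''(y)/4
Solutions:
 v(y) = C1 + C2*erf(sqrt(10)*y/5)


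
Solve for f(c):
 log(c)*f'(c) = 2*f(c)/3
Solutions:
 f(c) = C1*exp(2*li(c)/3)


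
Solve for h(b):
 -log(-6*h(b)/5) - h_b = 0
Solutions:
 Integral(1/(log(-_y) - log(5) + log(6)), (_y, h(b))) = C1 - b


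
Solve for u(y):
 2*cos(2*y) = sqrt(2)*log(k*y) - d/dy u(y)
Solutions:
 u(y) = C1 + sqrt(2)*y*(log(k*y) - 1) - sin(2*y)


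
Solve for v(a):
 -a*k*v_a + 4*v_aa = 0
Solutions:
 v(a) = Piecewise((-sqrt(2)*sqrt(pi)*C1*erf(sqrt(2)*a*sqrt(-k)/4)/sqrt(-k) - C2, (k > 0) | (k < 0)), (-C1*a - C2, True))


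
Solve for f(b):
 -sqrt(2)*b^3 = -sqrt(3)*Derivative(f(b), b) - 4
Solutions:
 f(b) = C1 + sqrt(6)*b^4/12 - 4*sqrt(3)*b/3


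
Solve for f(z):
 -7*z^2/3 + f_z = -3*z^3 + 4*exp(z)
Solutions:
 f(z) = C1 - 3*z^4/4 + 7*z^3/9 + 4*exp(z)


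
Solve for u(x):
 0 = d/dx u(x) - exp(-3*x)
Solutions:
 u(x) = C1 - exp(-3*x)/3


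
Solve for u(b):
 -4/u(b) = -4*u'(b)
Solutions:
 u(b) = -sqrt(C1 + 2*b)
 u(b) = sqrt(C1 + 2*b)


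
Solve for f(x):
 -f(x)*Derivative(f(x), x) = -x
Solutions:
 f(x) = -sqrt(C1 + x^2)
 f(x) = sqrt(C1 + x^2)


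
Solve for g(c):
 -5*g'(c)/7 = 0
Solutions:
 g(c) = C1


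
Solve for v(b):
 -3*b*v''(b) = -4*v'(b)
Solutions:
 v(b) = C1 + C2*b^(7/3)


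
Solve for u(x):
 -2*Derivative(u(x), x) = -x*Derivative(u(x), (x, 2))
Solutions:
 u(x) = C1 + C2*x^3


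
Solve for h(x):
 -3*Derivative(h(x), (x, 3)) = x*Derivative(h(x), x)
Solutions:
 h(x) = C1 + Integral(C2*airyai(-3^(2/3)*x/3) + C3*airybi(-3^(2/3)*x/3), x)


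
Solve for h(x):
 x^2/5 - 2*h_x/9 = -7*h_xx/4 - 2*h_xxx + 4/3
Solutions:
 h(x) = C1 + C2*exp(x*(-21 + sqrt(697))/48) + C3*exp(-x*(21 + sqrt(697))/48) + 3*x^3/10 + 567*x^2/80 + 7797*x/64


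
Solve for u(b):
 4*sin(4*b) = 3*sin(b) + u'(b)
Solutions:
 u(b) = C1 + 3*cos(b) - cos(4*b)


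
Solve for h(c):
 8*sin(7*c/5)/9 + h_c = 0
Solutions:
 h(c) = C1 + 40*cos(7*c/5)/63


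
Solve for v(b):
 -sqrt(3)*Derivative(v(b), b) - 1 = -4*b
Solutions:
 v(b) = C1 + 2*sqrt(3)*b^2/3 - sqrt(3)*b/3


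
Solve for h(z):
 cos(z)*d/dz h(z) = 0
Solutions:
 h(z) = C1


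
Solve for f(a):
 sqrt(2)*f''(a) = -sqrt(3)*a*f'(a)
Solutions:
 f(a) = C1 + C2*erf(6^(1/4)*a/2)


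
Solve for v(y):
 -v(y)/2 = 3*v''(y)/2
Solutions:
 v(y) = C1*sin(sqrt(3)*y/3) + C2*cos(sqrt(3)*y/3)


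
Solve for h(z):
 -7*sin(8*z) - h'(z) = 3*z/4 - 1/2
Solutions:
 h(z) = C1 - 3*z^2/8 + z/2 + 7*cos(8*z)/8


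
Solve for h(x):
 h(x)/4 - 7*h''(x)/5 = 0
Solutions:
 h(x) = C1*exp(-sqrt(35)*x/14) + C2*exp(sqrt(35)*x/14)


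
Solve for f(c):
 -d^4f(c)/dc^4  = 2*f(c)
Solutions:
 f(c) = (C1*sin(2^(3/4)*c/2) + C2*cos(2^(3/4)*c/2))*exp(-2^(3/4)*c/2) + (C3*sin(2^(3/4)*c/2) + C4*cos(2^(3/4)*c/2))*exp(2^(3/4)*c/2)


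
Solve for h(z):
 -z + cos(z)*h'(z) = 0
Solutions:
 h(z) = C1 + Integral(z/cos(z), z)


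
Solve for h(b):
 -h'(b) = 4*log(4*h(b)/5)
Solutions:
 Integral(1/(log(_y) - log(5) + 2*log(2)), (_y, h(b)))/4 = C1 - b


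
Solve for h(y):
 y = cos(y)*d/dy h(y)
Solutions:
 h(y) = C1 + Integral(y/cos(y), y)


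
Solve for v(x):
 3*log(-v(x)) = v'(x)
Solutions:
 -li(-v(x)) = C1 + 3*x


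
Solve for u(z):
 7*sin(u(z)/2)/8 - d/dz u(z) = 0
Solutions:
 -7*z/8 + log(cos(u(z)/2) - 1) - log(cos(u(z)/2) + 1) = C1


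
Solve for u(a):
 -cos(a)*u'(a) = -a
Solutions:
 u(a) = C1 + Integral(a/cos(a), a)


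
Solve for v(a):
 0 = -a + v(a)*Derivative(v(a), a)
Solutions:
 v(a) = -sqrt(C1 + a^2)
 v(a) = sqrt(C1 + a^2)


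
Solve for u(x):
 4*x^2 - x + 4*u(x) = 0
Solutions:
 u(x) = x*(1/4 - x)


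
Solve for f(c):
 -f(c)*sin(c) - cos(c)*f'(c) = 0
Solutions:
 f(c) = C1*cos(c)


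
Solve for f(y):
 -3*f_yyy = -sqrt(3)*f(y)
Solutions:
 f(y) = C3*exp(3^(5/6)*y/3) + (C1*sin(3^(1/3)*y/2) + C2*cos(3^(1/3)*y/2))*exp(-3^(5/6)*y/6)


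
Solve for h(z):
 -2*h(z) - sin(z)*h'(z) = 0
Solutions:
 h(z) = C1*(cos(z) + 1)/(cos(z) - 1)


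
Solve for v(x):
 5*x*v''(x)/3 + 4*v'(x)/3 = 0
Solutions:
 v(x) = C1 + C2*x^(1/5)


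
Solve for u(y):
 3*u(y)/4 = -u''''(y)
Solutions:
 u(y) = (C1*sin(3^(1/4)*y/2) + C2*cos(3^(1/4)*y/2))*exp(-3^(1/4)*y/2) + (C3*sin(3^(1/4)*y/2) + C4*cos(3^(1/4)*y/2))*exp(3^(1/4)*y/2)


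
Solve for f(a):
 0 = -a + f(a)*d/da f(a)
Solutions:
 f(a) = -sqrt(C1 + a^2)
 f(a) = sqrt(C1 + a^2)


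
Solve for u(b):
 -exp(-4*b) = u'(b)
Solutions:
 u(b) = C1 + exp(-4*b)/4


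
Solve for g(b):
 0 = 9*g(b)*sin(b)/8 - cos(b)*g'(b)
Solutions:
 g(b) = C1/cos(b)^(9/8)


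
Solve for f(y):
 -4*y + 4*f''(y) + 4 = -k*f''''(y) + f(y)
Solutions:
 f(y) = C1*exp(-y*sqrt((-sqrt(k + 4) - 2)/k)) + C2*exp(y*sqrt((-sqrt(k + 4) - 2)/k)) + C3*exp(-y*sqrt((sqrt(k + 4) - 2)/k)) + C4*exp(y*sqrt((sqrt(k + 4) - 2)/k)) - 4*y + 4


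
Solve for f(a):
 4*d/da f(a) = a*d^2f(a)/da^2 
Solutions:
 f(a) = C1 + C2*a^5


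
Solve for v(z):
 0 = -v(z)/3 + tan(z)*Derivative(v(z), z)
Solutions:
 v(z) = C1*sin(z)^(1/3)


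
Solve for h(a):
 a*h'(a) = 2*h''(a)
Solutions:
 h(a) = C1 + C2*erfi(a/2)


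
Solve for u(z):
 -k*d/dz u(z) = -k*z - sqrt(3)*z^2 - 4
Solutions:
 u(z) = C1 + z^2/2 + sqrt(3)*z^3/(3*k) + 4*z/k


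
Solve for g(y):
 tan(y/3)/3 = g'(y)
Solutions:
 g(y) = C1 - log(cos(y/3))


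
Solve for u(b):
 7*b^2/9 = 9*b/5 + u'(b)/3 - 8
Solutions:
 u(b) = C1 + 7*b^3/9 - 27*b^2/10 + 24*b


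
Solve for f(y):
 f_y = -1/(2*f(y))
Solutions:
 f(y) = -sqrt(C1 - y)
 f(y) = sqrt(C1 - y)


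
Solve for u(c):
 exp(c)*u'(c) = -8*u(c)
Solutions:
 u(c) = C1*exp(8*exp(-c))


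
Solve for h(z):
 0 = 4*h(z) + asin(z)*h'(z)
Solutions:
 h(z) = C1*exp(-4*Integral(1/asin(z), z))


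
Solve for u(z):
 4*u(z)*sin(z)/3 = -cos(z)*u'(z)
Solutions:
 u(z) = C1*cos(z)^(4/3)


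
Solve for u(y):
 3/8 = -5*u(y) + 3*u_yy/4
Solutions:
 u(y) = C1*exp(-2*sqrt(15)*y/3) + C2*exp(2*sqrt(15)*y/3) - 3/40


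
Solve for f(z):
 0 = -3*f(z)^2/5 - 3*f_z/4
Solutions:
 f(z) = 5/(C1 + 4*z)


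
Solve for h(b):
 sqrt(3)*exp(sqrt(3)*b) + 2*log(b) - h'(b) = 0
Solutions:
 h(b) = C1 + 2*b*log(b) - 2*b + exp(sqrt(3)*b)


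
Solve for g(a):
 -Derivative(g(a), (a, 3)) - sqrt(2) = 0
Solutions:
 g(a) = C1 + C2*a + C3*a^2 - sqrt(2)*a^3/6


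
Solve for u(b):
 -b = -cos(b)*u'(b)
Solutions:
 u(b) = C1 + Integral(b/cos(b), b)


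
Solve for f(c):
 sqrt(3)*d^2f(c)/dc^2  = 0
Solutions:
 f(c) = C1 + C2*c


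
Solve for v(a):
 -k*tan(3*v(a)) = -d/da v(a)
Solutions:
 v(a) = -asin(C1*exp(3*a*k))/3 + pi/3
 v(a) = asin(C1*exp(3*a*k))/3


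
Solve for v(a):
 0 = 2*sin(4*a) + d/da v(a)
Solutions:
 v(a) = C1 + cos(4*a)/2


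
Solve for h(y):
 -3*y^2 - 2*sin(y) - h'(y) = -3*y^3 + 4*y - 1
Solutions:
 h(y) = C1 + 3*y^4/4 - y^3 - 2*y^2 + y + 2*cos(y)


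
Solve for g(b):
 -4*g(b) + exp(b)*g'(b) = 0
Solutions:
 g(b) = C1*exp(-4*exp(-b))


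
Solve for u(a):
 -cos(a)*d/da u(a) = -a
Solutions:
 u(a) = C1 + Integral(a/cos(a), a)


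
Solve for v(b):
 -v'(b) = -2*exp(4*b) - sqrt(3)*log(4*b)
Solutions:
 v(b) = C1 + sqrt(3)*b*log(b) + sqrt(3)*b*(-1 + 2*log(2)) + exp(4*b)/2


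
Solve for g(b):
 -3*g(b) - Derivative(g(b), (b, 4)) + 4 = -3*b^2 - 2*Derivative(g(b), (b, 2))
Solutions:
 g(b) = b^2 + (C1*sin(3^(1/4)*b*sin(atan(sqrt(2))/2)) + C2*cos(3^(1/4)*b*sin(atan(sqrt(2))/2)))*exp(-3^(1/4)*b*cos(atan(sqrt(2))/2)) + (C3*sin(3^(1/4)*b*sin(atan(sqrt(2))/2)) + C4*cos(3^(1/4)*b*sin(atan(sqrt(2))/2)))*exp(3^(1/4)*b*cos(atan(sqrt(2))/2)) + 8/3


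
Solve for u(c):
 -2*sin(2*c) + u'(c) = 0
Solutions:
 u(c) = C1 - cos(2*c)


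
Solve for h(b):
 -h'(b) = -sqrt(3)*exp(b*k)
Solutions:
 h(b) = C1 + sqrt(3)*exp(b*k)/k


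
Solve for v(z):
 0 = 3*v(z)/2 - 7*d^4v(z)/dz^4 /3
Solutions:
 v(z) = C1*exp(-14^(3/4)*sqrt(3)*z/14) + C2*exp(14^(3/4)*sqrt(3)*z/14) + C3*sin(14^(3/4)*sqrt(3)*z/14) + C4*cos(14^(3/4)*sqrt(3)*z/14)


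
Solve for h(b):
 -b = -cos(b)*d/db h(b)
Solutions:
 h(b) = C1 + Integral(b/cos(b), b)


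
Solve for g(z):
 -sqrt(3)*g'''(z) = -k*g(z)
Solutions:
 g(z) = C1*exp(3^(5/6)*k^(1/3)*z/3) + C2*exp(k^(1/3)*z*(-3^(5/6) + 3*3^(1/3)*I)/6) + C3*exp(-k^(1/3)*z*(3^(5/6) + 3*3^(1/3)*I)/6)


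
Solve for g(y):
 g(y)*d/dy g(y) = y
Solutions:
 g(y) = -sqrt(C1 + y^2)
 g(y) = sqrt(C1 + y^2)


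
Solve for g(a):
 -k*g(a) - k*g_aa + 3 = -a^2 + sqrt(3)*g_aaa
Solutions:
 g(a) = C1*exp(a*(-24*2^(1/3)*k^2/((-sqrt(3) + 3*I)*(2*k^3 + 81*k + sqrt(k^2*(-4*k^4 + (2*k^2 + 81)^2)))^(1/3)) - 4*sqrt(3)*k + 2^(2/3)*sqrt(3)*(2*k^3 + 81*k + sqrt(k^2*(-4*k^4 + (2*k^2 + 81)^2)))^(1/3) - 3*2^(2/3)*I*(2*k^3 + 81*k + sqrt(k^2*(-4*k^4 + (2*k^2 + 81)^2)))^(1/3))/36) + C2*exp(a*(24*2^(1/3)*k^2/((sqrt(3) + 3*I)*(2*k^3 + 81*k + sqrt(k^2*(-4*k^4 + (2*k^2 + 81)^2)))^(1/3)) - 4*sqrt(3)*k + 2^(2/3)*sqrt(3)*(2*k^3 + 81*k + sqrt(k^2*(-4*k^4 + (2*k^2 + 81)^2)))^(1/3) + 3*2^(2/3)*I*(2*k^3 + 81*k + sqrt(k^2*(-4*k^4 + (2*k^2 + 81)^2)))^(1/3))/36) + C3*exp(-sqrt(3)*a*(2*2^(1/3)*k^2/(2*k^3 + 81*k + sqrt(k^2*(-4*k^4 + (2*k^2 + 81)^2)))^(1/3) + 2*k + 2^(2/3)*(2*k^3 + 81*k + sqrt(k^2*(-4*k^4 + (2*k^2 + 81)^2)))^(1/3))/18) + a^2/k + 1/k


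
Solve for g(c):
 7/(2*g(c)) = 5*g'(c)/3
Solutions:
 g(c) = -sqrt(C1 + 105*c)/5
 g(c) = sqrt(C1 + 105*c)/5


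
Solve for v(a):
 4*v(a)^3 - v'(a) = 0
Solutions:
 v(a) = -sqrt(2)*sqrt(-1/(C1 + 4*a))/2
 v(a) = sqrt(2)*sqrt(-1/(C1 + 4*a))/2


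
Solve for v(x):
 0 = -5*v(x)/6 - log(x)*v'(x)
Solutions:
 v(x) = C1*exp(-5*li(x)/6)


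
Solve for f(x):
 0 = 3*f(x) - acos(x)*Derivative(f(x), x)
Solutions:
 f(x) = C1*exp(3*Integral(1/acos(x), x))


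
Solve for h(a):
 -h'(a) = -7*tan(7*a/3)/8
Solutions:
 h(a) = C1 - 3*log(cos(7*a/3))/8


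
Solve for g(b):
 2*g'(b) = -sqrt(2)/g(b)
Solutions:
 g(b) = -sqrt(C1 - sqrt(2)*b)
 g(b) = sqrt(C1 - sqrt(2)*b)


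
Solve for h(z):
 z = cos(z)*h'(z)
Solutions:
 h(z) = C1 + Integral(z/cos(z), z)


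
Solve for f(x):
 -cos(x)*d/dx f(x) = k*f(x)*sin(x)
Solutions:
 f(x) = C1*exp(k*log(cos(x)))


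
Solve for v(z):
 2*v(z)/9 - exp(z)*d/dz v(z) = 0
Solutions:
 v(z) = C1*exp(-2*exp(-z)/9)


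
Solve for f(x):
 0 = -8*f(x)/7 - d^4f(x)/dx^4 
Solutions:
 f(x) = (C1*sin(2^(1/4)*7^(3/4)*x/7) + C2*cos(2^(1/4)*7^(3/4)*x/7))*exp(-2^(1/4)*7^(3/4)*x/7) + (C3*sin(2^(1/4)*7^(3/4)*x/7) + C4*cos(2^(1/4)*7^(3/4)*x/7))*exp(2^(1/4)*7^(3/4)*x/7)


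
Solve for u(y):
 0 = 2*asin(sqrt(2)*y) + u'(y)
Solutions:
 u(y) = C1 - 2*y*asin(sqrt(2)*y) - sqrt(2)*sqrt(1 - 2*y^2)


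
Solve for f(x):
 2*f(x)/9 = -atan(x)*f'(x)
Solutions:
 f(x) = C1*exp(-2*Integral(1/atan(x), x)/9)


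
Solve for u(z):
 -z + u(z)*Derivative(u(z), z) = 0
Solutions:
 u(z) = -sqrt(C1 + z^2)
 u(z) = sqrt(C1 + z^2)


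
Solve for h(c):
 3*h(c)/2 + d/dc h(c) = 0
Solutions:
 h(c) = C1*exp(-3*c/2)


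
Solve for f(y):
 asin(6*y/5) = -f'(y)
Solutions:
 f(y) = C1 - y*asin(6*y/5) - sqrt(25 - 36*y^2)/6


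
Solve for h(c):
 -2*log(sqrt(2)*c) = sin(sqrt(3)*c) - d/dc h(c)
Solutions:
 h(c) = C1 + 2*c*log(c) - 2*c + c*log(2) - sqrt(3)*cos(sqrt(3)*c)/3


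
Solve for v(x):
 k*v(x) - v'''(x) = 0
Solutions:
 v(x) = C1*exp(k^(1/3)*x) + C2*exp(k^(1/3)*x*(-1 + sqrt(3)*I)/2) + C3*exp(-k^(1/3)*x*(1 + sqrt(3)*I)/2)


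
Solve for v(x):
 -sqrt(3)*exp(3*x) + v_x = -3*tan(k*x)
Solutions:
 v(x) = C1 - 3*Piecewise((-log(cos(k*x))/k, Ne(k, 0)), (0, True)) + sqrt(3)*exp(3*x)/3


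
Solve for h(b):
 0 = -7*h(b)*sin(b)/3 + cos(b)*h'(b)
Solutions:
 h(b) = C1/cos(b)^(7/3)


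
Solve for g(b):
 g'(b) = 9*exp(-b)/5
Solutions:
 g(b) = C1 - 9*exp(-b)/5


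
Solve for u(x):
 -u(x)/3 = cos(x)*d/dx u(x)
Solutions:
 u(x) = C1*(sin(x) - 1)^(1/6)/(sin(x) + 1)^(1/6)


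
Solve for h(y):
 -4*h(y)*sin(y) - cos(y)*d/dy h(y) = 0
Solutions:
 h(y) = C1*cos(y)^4


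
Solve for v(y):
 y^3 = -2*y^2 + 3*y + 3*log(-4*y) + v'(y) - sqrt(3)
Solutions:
 v(y) = C1 + y^4/4 + 2*y^3/3 - 3*y^2/2 - 3*y*log(-y) + y*(-6*log(2) + sqrt(3) + 3)


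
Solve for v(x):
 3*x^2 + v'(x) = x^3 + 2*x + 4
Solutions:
 v(x) = C1 + x^4/4 - x^3 + x^2 + 4*x


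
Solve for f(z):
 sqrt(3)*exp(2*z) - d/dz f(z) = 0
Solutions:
 f(z) = C1 + sqrt(3)*exp(2*z)/2


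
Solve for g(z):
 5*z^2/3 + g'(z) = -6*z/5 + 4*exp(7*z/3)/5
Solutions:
 g(z) = C1 - 5*z^3/9 - 3*z^2/5 + 12*exp(7*z/3)/35


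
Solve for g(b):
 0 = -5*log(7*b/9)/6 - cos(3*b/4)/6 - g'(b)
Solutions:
 g(b) = C1 - 5*b*log(b)/6 - 5*b*log(7)/6 + 5*b/6 + 5*b*log(3)/3 - 2*sin(3*b/4)/9


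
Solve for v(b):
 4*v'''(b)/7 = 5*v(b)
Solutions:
 v(b) = C3*exp(70^(1/3)*b/2) + (C1*sin(sqrt(3)*70^(1/3)*b/4) + C2*cos(sqrt(3)*70^(1/3)*b/4))*exp(-70^(1/3)*b/4)


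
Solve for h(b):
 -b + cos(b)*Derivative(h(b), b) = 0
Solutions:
 h(b) = C1 + Integral(b/cos(b), b)


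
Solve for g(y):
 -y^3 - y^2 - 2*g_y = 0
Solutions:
 g(y) = C1 - y^4/8 - y^3/6


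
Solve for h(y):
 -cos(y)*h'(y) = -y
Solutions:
 h(y) = C1 + Integral(y/cos(y), y)


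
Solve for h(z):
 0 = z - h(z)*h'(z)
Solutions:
 h(z) = -sqrt(C1 + z^2)
 h(z) = sqrt(C1 + z^2)


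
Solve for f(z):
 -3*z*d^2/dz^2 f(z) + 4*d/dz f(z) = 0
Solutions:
 f(z) = C1 + C2*z^(7/3)


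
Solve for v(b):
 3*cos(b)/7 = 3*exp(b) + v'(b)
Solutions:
 v(b) = C1 - 3*exp(b) + 3*sin(b)/7


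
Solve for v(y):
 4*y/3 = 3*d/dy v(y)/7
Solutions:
 v(y) = C1 + 14*y^2/9


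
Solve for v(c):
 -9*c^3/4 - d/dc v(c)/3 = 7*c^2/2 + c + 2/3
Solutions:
 v(c) = C1 - 27*c^4/16 - 7*c^3/2 - 3*c^2/2 - 2*c


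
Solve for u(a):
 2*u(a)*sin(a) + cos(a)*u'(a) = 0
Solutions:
 u(a) = C1*cos(a)^2


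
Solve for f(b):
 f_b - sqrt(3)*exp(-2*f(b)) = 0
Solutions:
 f(b) = log(-sqrt(C1 + 2*sqrt(3)*b))
 f(b) = log(C1 + 2*sqrt(3)*b)/2


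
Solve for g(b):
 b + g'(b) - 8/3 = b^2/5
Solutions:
 g(b) = C1 + b^3/15 - b^2/2 + 8*b/3


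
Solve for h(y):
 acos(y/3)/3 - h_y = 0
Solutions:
 h(y) = C1 + y*acos(y/3)/3 - sqrt(9 - y^2)/3


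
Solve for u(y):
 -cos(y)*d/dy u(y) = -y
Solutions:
 u(y) = C1 + Integral(y/cos(y), y)


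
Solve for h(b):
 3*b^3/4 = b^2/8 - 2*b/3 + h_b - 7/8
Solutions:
 h(b) = C1 + 3*b^4/16 - b^3/24 + b^2/3 + 7*b/8


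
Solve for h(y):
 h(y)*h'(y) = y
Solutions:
 h(y) = -sqrt(C1 + y^2)
 h(y) = sqrt(C1 + y^2)


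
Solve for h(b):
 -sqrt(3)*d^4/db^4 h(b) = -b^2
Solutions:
 h(b) = C1 + C2*b + C3*b^2 + C4*b^3 + sqrt(3)*b^6/1080


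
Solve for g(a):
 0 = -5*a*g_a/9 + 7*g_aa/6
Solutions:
 g(a) = C1 + C2*erfi(sqrt(105)*a/21)


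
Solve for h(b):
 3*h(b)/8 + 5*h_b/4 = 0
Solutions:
 h(b) = C1*exp(-3*b/10)


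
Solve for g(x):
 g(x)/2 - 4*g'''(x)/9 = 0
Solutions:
 g(x) = C3*exp(3^(2/3)*x/2) + (C1*sin(3*3^(1/6)*x/4) + C2*cos(3*3^(1/6)*x/4))*exp(-3^(2/3)*x/4)


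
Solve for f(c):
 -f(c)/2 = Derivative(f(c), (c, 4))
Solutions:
 f(c) = (C1*sin(2^(1/4)*c/2) + C2*cos(2^(1/4)*c/2))*exp(-2^(1/4)*c/2) + (C3*sin(2^(1/4)*c/2) + C4*cos(2^(1/4)*c/2))*exp(2^(1/4)*c/2)


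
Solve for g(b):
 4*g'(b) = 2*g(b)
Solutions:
 g(b) = C1*exp(b/2)


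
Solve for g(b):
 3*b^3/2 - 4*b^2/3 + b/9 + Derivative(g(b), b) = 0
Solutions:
 g(b) = C1 - 3*b^4/8 + 4*b^3/9 - b^2/18


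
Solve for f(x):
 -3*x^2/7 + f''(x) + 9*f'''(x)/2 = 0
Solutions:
 f(x) = C1 + C2*x + C3*exp(-2*x/9) + x^4/28 - 9*x^3/14 + 243*x^2/28


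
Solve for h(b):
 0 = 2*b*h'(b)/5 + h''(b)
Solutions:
 h(b) = C1 + C2*erf(sqrt(5)*b/5)


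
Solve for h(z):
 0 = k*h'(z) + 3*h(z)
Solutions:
 h(z) = C1*exp(-3*z/k)


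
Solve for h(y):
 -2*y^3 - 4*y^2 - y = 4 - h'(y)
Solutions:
 h(y) = C1 + y^4/2 + 4*y^3/3 + y^2/2 + 4*y


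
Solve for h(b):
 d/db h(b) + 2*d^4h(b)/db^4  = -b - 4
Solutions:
 h(b) = C1 + C4*exp(-2^(2/3)*b/2) - b^2/2 - 4*b + (C2*sin(2^(2/3)*sqrt(3)*b/4) + C3*cos(2^(2/3)*sqrt(3)*b/4))*exp(2^(2/3)*b/4)


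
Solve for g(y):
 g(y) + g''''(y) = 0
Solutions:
 g(y) = (C1*sin(sqrt(2)*y/2) + C2*cos(sqrt(2)*y/2))*exp(-sqrt(2)*y/2) + (C3*sin(sqrt(2)*y/2) + C4*cos(sqrt(2)*y/2))*exp(sqrt(2)*y/2)


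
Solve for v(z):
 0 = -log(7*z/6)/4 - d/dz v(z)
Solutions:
 v(z) = C1 - z*log(z)/4 - z*log(7)/4 + z/4 + z*log(6)/4


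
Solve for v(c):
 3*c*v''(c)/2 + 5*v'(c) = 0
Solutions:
 v(c) = C1 + C2/c^(7/3)


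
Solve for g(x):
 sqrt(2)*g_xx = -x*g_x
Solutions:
 g(x) = C1 + C2*erf(2^(1/4)*x/2)


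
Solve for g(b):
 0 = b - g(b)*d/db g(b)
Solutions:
 g(b) = -sqrt(C1 + b^2)
 g(b) = sqrt(C1 + b^2)


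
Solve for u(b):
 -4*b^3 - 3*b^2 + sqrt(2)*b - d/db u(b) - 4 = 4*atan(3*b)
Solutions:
 u(b) = C1 - b^4 - b^3 + sqrt(2)*b^2/2 - 4*b*atan(3*b) - 4*b + 2*log(9*b^2 + 1)/3


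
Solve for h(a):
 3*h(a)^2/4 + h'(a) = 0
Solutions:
 h(a) = 4/(C1 + 3*a)


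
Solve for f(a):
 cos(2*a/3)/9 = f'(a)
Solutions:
 f(a) = C1 + sin(2*a/3)/6


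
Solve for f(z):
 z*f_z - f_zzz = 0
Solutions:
 f(z) = C1 + Integral(C2*airyai(z) + C3*airybi(z), z)


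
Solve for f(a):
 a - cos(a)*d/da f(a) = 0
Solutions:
 f(a) = C1 + Integral(a/cos(a), a)


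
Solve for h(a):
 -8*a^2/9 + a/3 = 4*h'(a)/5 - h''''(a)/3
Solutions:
 h(a) = C1 + C4*exp(12^(1/3)*5^(2/3)*a/5) - 10*a^3/27 + 5*a^2/24 + (C2*sin(10^(2/3)*3^(5/6)*a/10) + C3*cos(10^(2/3)*3^(5/6)*a/10))*exp(-12^(1/3)*5^(2/3)*a/10)


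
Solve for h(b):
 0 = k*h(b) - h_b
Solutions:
 h(b) = C1*exp(b*k)


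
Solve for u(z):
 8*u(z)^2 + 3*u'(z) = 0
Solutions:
 u(z) = 3/(C1 + 8*z)


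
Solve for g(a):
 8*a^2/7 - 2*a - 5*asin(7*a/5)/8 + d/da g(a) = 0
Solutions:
 g(a) = C1 - 8*a^3/21 + a^2 + 5*a*asin(7*a/5)/8 + 5*sqrt(25 - 49*a^2)/56


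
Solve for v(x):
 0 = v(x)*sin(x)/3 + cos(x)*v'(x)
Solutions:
 v(x) = C1*cos(x)^(1/3)


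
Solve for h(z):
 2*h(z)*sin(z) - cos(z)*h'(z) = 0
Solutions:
 h(z) = C1/cos(z)^2


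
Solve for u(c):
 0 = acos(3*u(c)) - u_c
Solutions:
 Integral(1/acos(3*_y), (_y, u(c))) = C1 + c


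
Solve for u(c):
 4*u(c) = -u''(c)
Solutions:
 u(c) = C1*sin(2*c) + C2*cos(2*c)


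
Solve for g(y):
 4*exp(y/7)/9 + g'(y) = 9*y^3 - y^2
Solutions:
 g(y) = C1 + 9*y^4/4 - y^3/3 - 28*exp(y/7)/9


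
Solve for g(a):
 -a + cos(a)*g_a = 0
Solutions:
 g(a) = C1 + Integral(a/cos(a), a)


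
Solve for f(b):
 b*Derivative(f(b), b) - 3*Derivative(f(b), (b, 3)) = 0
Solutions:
 f(b) = C1 + Integral(C2*airyai(3^(2/3)*b/3) + C3*airybi(3^(2/3)*b/3), b)


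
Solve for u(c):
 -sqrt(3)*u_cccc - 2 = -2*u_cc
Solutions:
 u(c) = C1 + C2*c + C3*exp(-sqrt(2)*3^(3/4)*c/3) + C4*exp(sqrt(2)*3^(3/4)*c/3) + c^2/2


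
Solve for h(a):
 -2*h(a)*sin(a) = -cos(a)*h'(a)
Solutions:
 h(a) = C1/cos(a)^2


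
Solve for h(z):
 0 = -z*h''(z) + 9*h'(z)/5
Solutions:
 h(z) = C1 + C2*z^(14/5)
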